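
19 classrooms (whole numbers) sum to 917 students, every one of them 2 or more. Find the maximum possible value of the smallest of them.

The average is 917/19 < 49, so some value is ≤ 48.
Achievable: 14 of them at 48 and 5 at 49 total 917.

48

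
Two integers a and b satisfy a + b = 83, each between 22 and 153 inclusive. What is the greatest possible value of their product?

For a fixed sum, the product ab is largest when a and b are as close as possible.
Taking a = 41 and b = 42 (both in [22, 153]) gives ab = 1722.

1722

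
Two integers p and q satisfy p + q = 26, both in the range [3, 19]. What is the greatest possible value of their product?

169

With p + q fixed, pq peaks when the two are closest together.
Taking p = 13 and q = 13 (both in [3, 19]) gives pq = 169.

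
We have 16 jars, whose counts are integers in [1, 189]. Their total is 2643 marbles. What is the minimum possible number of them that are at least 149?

7

If only k of them are at least 149, the other 16 − k are at most 148, so the total is at most k·189 + (16 − k)·148.
This must reach 2643, so k·189 + (16 − k)·148 ≥ 2643, giving k ≥ 7.
Exactly 7 works: 7 values at 189 and 9 at 148 total 2655; lower one of the high values by 12 (still ≥ 149) to hit 2643.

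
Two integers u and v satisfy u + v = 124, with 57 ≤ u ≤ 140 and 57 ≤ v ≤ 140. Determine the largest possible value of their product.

3844

For a fixed sum, the product uv is largest when u and v are as close as possible.
Taking u = 62 and v = 62 (both in [57, 140]) gives uv = 3844.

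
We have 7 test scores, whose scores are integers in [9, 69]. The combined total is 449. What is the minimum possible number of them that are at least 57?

Suppose at most 7 − j of them reach 57; then j values are ≤ 56 and the rest ≤ 69.
The total is then ≤ 56·j + 69·(7 − j) = 483 − 13j. For this to be ≥ 449 we need j ≤ 2, so at least 7 − 2 = 5 must reach 57.
Exactly 5 works: 5 values at 69 and 2 at 56 total 457; lower one of the high values by 8 (still ≥ 57) to hit 449.

5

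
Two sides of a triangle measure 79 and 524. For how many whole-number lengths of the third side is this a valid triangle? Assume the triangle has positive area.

The triangle inequality gives |79 − 524| < c < 79 + 524, i.e. 445 < c < 603.
So c can be any integer from 446 to 602: 157 values.

157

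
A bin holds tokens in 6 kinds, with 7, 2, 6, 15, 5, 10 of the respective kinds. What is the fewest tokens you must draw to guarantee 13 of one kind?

43

In the worst case you take as many as possible of each kind without reaching 13: 7 + 2 + 6 + 12 + 5 + 10 = 42.
The next one must give 13 of some kind, so 42 + 1 = 43.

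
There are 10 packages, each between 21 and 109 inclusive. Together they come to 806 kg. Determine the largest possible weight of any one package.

Maximizing one value means minimizing the remaining 9.
The other 9 contribute at least 9 × 21 = 189, leaving at most 806 − 189 = 617.
But each package is capped at 109, so the maximum is 109.
Achievable: one at 109 and the other 9 totalling 697, which fits since 9 × 21 ≤ 697 ≤ 9 × 109.

109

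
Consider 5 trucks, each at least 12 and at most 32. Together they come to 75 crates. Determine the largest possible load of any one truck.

To make one truck as large as possible, make the other 4 as small as possible.
The other 4 contribute at least 4 × 12 = 48, leaving at most 75 − 48 = 27.
Since 27 ≤ 32, this is achievable: one at 27 and 4 at 12.

27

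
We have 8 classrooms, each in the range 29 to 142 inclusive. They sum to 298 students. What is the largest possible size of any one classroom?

95

To make one classroom as large as possible, make the other 7 as small as possible.
The other 7 contribute at least 7 × 29 = 203, leaving at most 298 − 203 = 95.
Since 95 ≤ 142, this is achievable: one at 95 and 7 at 29.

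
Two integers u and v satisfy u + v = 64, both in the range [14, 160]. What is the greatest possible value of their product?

1024

For a fixed sum, the product uv is largest when u and v are as close as possible.
Taking u = 32 and v = 32 (both in [14, 160]) gives uv = 1024.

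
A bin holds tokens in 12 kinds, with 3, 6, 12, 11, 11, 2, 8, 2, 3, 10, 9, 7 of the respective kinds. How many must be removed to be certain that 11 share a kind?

81

In the worst case you take as many as possible of each kind without reaching 11: 3 + 6 + 10 + 10 + 10 + 2 + 8 + 2 + 3 + 10 + 9 + 7 = 80.
The next one must give 11 of some kind, so 80 + 1 = 81.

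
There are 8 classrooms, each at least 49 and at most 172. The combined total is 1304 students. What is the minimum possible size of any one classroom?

Minimizing one value means maximizing the remaining 7.
The other 7 contribute at most 7 × 172 = 1204, leaving at least 1304 − 1204 = 100.
Since 100 ≥ 49, this is achievable: one at 100 and 7 at 172.

100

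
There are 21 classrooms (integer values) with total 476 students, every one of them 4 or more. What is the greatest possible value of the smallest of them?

22

If every one of the 21 were at least 23, the total would be at least 21 × 23 = 483 > 476.
Equality holds with 7 values of 22 and 14 values of 23.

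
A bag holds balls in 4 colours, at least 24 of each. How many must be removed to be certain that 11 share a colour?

41

You could draw 10 of every colour without reaching 11 of any — 40 in all.
One more forces 11 of some colour, so 40 + 1 = 41.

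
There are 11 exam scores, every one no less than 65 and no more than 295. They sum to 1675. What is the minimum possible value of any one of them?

65

To make one score as small as possible, make the other 10 as large as possible.
The other 10 can take up 10 × 295 = 2950 ≥ 1675 − 65, so one score can sit at its floor of 65.
Achievable: one at 65 and the other 10 totalling 1610, which fits since 10 × 65 ≤ 1610 ≤ 10 × 295.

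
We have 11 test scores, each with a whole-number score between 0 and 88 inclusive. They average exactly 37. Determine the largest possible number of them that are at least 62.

6

The total is 11 × 37 = 407.
Suppose k of them are at least 62. Those contribute at least 62 each and the other 11 − k at least 0 each.
So the total is at least 62k + 0(11 − k) = 0 + 62k. This must be ≤ 407, giving k ≤ 6.
k = 6 is achieved by 6 values at 62 and 5 at 0, total 372; add 35 to one value (staying below 62) to reach 407.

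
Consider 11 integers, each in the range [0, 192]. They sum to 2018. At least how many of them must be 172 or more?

Each value short of 172 is at most 171, costing at least 192 − 171 = 21 against the maximum total of 2112.
We can afford to lose at most 2112 − 2018 = 94, so at most ⌊94/21⌋ = 4 fall short, and at least 7 are ≥ 172.
Exactly 7 works: 7 values at 192 and 4 at 171 total 2028; lower one of the high values by 10 (still ≥ 172) to hit 2018.

7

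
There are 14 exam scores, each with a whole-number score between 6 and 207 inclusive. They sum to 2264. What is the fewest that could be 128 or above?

7

If only k of them are at least 128, the other 14 − k are at most 127, so the total is at most k·207 + (14 − k)·127.
This must reach 2264, so k·207 + (14 − k)·127 ≥ 2264, giving k ≥ 7.
Exactly 7 works: 7 values at 207 and 7 at 127 total 2338; lower one of the high values by 74 (still ≥ 128) to hit 2264.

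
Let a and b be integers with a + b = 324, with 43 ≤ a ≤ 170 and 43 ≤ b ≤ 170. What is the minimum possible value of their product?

26180

For a fixed sum, ab is smallest when a and b are as far apart as possible.
At the endpoint a = 154, b = 324 − 154 = 170, so ab = 154 × 170 = 26180.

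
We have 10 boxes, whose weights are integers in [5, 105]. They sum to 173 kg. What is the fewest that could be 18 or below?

2

If only k of them are at most 18, the other 10 − k are at least 19, so the total is at least (10 − k)·19 + k·5.
This is ≤ 173, so (10 − k)·19 + 5k ≤ 173, which gives k ≥ 2.
Exactly 2 works: 2 values at 5 and 8 at 19 total 162; raise one of the low values by 11 (still ≤ 18) to hit 173.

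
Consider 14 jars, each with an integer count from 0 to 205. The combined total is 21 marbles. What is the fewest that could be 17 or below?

If only k of them are at most 17, the other 14 − k are at least 18, so the total is at least (14 − k)·18 + k·0.
This is ≤ 21, so (14 − k)·18 + 0k ≤ 21, which gives k ≥ 13.
Exactly 13 works: 13 values at 0 and 1 at 18 total 18; raise one of the low values by 3 (still ≤ 17) to hit 21.

13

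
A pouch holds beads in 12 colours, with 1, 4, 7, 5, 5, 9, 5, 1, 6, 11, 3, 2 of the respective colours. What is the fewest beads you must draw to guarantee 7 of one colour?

In the worst case you take as many as possible of each colour without reaching 7: 1 + 4 + 6 + 5 + 5 + 6 + 5 + 1 + 6 + 6 + 3 + 2 = 50.
The next one must give 7 of some colour, so 50 + 1 = 51.

51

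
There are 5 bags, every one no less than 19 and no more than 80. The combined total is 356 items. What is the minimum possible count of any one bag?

Minimizing one value means maximizing the remaining 4.
The other 4 contribute at most 4 × 80 = 320, leaving at least 356 − 320 = 36.
Since 36 ≥ 19, this is achievable: one at 36 and 4 at 80.

36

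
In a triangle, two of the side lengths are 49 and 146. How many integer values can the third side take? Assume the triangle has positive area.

The triangle inequality gives |49 − 146| < c < 49 + 146, i.e. 97 < c < 195.
So c can be any integer from 98 to 194: 97 values.

97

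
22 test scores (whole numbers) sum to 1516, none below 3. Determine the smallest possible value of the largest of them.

69

The 22 values sum to 1516, so their maximum is at least ⌈1516/22⌉ = 69.
Taking 2 copies of 68 and 20 copies of 69 gives exactly 1516, so 69 is attained.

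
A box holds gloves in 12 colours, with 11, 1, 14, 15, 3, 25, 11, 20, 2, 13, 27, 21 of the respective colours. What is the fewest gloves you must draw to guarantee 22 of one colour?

In the worst case you take as many as possible of each colour without reaching 22: 11 + 1 + 14 + 15 + 3 + 21 + 11 + 20 + 2 + 13 + 21 + 21 = 153.
The next one must give 22 of some colour, so 153 + 1 = 154.

154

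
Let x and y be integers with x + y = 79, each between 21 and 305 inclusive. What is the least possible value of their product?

1218

For a fixed sum, xy is smallest when x and y are as far apart as possible.
The extreme feasible split is x = 21, y = 58, giving xy = 1218.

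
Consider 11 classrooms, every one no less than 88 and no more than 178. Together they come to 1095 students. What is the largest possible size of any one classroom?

To make one classroom as large as possible, make the other 10 as small as possible.
The other 10 contribute at least 10 × 88 = 880, leaving at most 1095 − 880 = 215.
But each classroom is capped at 178, so the maximum is 178.
Achievable: one at 178 and the other 10 totalling 917, which fits since 10 × 88 ≤ 917 ≤ 10 × 178.

178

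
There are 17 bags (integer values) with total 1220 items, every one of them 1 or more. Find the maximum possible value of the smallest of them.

The average is 1220/17 < 72, so some value is ≤ 71.
Taking 4 copies of 71 and 13 copies of 72 gives exactly 1220, so 71 is attained.

71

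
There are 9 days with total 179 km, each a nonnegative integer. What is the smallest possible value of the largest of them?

If every one of the 9 were at most 19, the total would be at most 9 × 19 = 171 < 179.
Equality holds with 8 values of 20 and 1 value of 19.

20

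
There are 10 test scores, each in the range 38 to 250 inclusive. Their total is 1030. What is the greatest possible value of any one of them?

250

To make one score as large as possible, make the other 9 as small as possible.
The other 9 contribute at least 9 × 38 = 342, leaving at most 1030 − 342 = 688.
But each score is capped at 250, so the maximum is 250.
Achievable: one at 250 and the other 9 totalling 780, which fits since 9 × 38 ≤ 780 ≤ 9 × 250.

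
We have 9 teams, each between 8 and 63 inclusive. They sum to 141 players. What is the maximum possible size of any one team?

63

To make one team as large as possible, make the other 8 as small as possible.
The other 8 contribute at least 8 × 8 = 64, leaving at most 141 − 64 = 77.
But each team is capped at 63, so the maximum is 63.
Achievable: one at 63 and the other 8 totalling 78, which fits since 8 × 8 ≤ 78 ≤ 8 × 63.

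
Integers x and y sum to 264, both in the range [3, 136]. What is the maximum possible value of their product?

17424

With x + y fixed, xy peaks when the two are closest together.
Taking x = 132 and y = 132 (both in [3, 136]) gives xy = 17424.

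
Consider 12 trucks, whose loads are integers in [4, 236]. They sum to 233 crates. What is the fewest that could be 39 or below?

7

Each value above 39 is at least 40, contributing at least 40 − 4 = 36 above the floor 4.
The sum exceeds the floor total 48 by 185, so at most ⌊185/36⌋ = 5 exceed 39, and at least 7 are ≤ 39.
Exactly 7 works: 7 values at 4 and 5 at 40 total 228; raise one of the low values by 5 (still ≤ 39) to hit 233.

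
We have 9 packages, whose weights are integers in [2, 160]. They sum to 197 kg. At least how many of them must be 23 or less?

1

Let j be the number exceeding 23. Then the total is ≥ 24·j + 2·(9 − j) = 18 + 22j.
So 22j ≤ 179 and j ≤ 8; hence at least 9 − 8 = 1 are ≤ 23.
Exactly 1 works: 1 value at 2 and 8 at 24 total 194; raise one of the low values by 3 (still ≤ 23) to hit 197.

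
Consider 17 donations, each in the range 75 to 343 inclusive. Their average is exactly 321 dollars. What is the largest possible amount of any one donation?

To make one donation as large as possible, make the other 16 as small as possible.
The total is 17 × 321 = 5457.
The other 16 contribute at least 16 × 75 = 1200, leaving at most 5457 − 1200 = 4257.
But each donation is capped at 343, so the maximum is 343.
Achievable: one at 343 and the other 16 totalling 5114, which fits since 16 × 75 ≤ 5114 ≤ 16 × 343.

343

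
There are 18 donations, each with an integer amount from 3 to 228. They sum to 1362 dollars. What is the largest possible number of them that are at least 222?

5

With k values at 222 or above and the rest at least 3, the sum is at least 54 + 219k.
Since the sum is 1362, we need 219k ≤ 1308, i.e. k ≤ 5.
k = 5 is achieved by 5 values at 222 and 13 at 3, total 1149; add 213 to one value (staying below 222) to reach 1362.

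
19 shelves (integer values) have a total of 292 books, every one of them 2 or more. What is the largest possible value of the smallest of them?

15

The average is 292/19 < 16, so some value is ≤ 15.
Achievable: 12 of them at 15 and 7 at 16 total 292.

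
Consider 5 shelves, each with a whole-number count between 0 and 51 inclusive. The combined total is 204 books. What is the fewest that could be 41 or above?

Suppose at most 5 − j of them reach 41; then j values are ≤ 40 and the rest ≤ 51.
The total is then ≤ 40·j + 51·(5 − j) = 255 − 11j. For this to be ≥ 204 we need j ≤ 4, so at least 5 − 4 = 1 must reach 41.
Exactly 1 works: 1 value at 51 and 4 at 40 total 211; lower one of the high values by 7 (still ≥ 41) to hit 204.

1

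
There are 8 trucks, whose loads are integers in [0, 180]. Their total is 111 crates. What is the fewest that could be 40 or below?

6

Let j be the number exceeding 40. Then the total is ≥ 41·j + 0·(8 − j) = 0 + 41j.
So 41j ≤ 111 and j ≤ 2; hence at least 8 − 2 = 6 are ≤ 40.
Exactly 6 works: 6 values at 0 and 2 at 41 total 82; raise one of the low values by 29 (still ≤ 40) to hit 111.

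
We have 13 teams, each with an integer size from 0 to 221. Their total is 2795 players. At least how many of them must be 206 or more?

9

If only k of them are at least 206, the other 13 − k are at most 205, so the total is at most k·221 + (13 − k)·205.
This must reach 2795, so k·221 + (13 − k)·205 ≥ 2795, giving k ≥ 9.
Exactly 9 works: 9 values at 221 and 4 at 205 total 2809; lower one of the high values by 14 (still ≥ 206) to hit 2795.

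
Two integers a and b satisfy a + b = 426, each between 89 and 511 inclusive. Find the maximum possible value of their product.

ab = a(426 − a) is maximized when a is as near 426/2 as the bounds allow.
Taking a = 213 and b = 213 (both in [89, 511]) gives ab = 45369.

45369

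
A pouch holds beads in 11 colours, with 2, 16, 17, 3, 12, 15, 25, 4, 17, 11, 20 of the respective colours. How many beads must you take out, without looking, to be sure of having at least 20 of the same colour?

In the worst case you take as many as possible of each colour without reaching 20: 2 + 16 + 17 + 3 + 12 + 15 + 19 + 4 + 17 + 11 + 19 = 135.
The next one must give 20 of some colour, so 135 + 1 = 136.

136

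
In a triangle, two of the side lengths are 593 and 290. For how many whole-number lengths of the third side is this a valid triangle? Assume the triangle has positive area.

The triangle inequality gives |593 − 290| < c < 593 + 290, i.e. 303 < c < 883.
So c can be any integer from 304 to 882: 579 values.

579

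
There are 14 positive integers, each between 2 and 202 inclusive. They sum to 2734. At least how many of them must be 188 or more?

If only k of them are at least 188, the other 14 − k are at most 187, so the total is at most k·202 + (14 − k)·187.
This must reach 2734, so k·202 + (14 − k)·187 ≥ 2734, giving k ≥ 8.
Exactly 8 works: 8 values at 202 and 6 at 187 total 2738; lower one of the high values by 4 (still ≥ 188) to hit 2734.

8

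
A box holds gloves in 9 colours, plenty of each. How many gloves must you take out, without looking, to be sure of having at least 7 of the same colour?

55

In the worst case you draw 6 of each of the 9 colours: 9 × 6 = 54.
One more forces 7 of some colour, so 54 + 1 = 55.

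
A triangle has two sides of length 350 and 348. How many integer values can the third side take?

695

The triangle inequality gives |350 − 348| < c < 350 + 348, i.e. 2 < c < 698.
So c can be any integer from 3 to 697: 695 values.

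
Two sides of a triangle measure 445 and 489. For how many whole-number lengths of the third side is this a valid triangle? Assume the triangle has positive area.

889

The triangle inequality gives |445 − 489| < c < 445 + 489, i.e. 44 < c < 934.
So c can be any integer from 45 to 933: 889 values.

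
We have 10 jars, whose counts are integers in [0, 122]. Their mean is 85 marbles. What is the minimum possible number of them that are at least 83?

The total is 10 × 85 = 850.
Suppose at most 10 − j of them reach 83; then j values are ≤ 82 and the rest ≤ 122.
The total is then ≤ 82·j + 122·(10 − j) = 1220 − 40j. For this to be ≥ 850 we need j ≤ 9, so at least 10 − 9 = 1 must reach 83.
Exactly 1 works: 1 value at 122 and 9 at 82 total 860; lower one of the high values by 10 (still ≥ 83) to hit 850.

1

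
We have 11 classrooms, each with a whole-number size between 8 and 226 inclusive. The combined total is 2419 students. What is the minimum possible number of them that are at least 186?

If only k of them are at least 186, the other 11 − k are at most 185, so the total is at most k·226 + (11 − k)·185.
This must reach 2419, so k·226 + (11 − k)·185 ≥ 2419, giving k ≥ 10.
Exactly 10 works: 10 values at 226 and 1 at 185 total 2445; lower one of the high values by 26 (still ≥ 186) to hit 2419.

10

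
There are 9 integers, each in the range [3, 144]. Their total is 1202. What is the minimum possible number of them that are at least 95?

Each value short of 95 is at most 94, costing at least 144 − 94 = 50 against the maximum total of 1296.
We can afford to lose at most 1296 − 1202 = 94, so at most ⌊94/50⌋ = 1 fall short, and at least 8 are ≥ 95.
Exactly 8 works: 8 values at 144 and 1 at 94 total 1246; lower one of the high values by 44 (still ≥ 95) to hit 1202.

8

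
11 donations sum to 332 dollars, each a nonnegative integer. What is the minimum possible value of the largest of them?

If every one of the 11 were at most 30, the total would be at most 11 × 30 = 330 < 332.
Achievable: 2 of them at 31 and 9 at 30 total 332.

31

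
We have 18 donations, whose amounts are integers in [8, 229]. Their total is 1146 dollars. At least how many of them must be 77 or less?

4

If only k of them are at most 77, the other 18 − k are at least 78, so the total is at least (18 − k)·78 + k·8.
This is ≤ 1146, so (18 − k)·78 + 8k ≤ 1146, which gives k ≥ 4.
Exactly 4 works: 4 values at 8 and 14 at 78 total 1124; raise one of the low values by 22 (still ≤ 77) to hit 1146.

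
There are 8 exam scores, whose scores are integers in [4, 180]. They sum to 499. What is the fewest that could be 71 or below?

2

Each value above 71 is at least 72, contributing at least 72 − 4 = 68 above the floor 4.
The sum exceeds the floor total 32 by 467, so at most ⌊467/68⌋ = 6 exceed 71, and at least 2 are ≤ 71.
Exactly 2 works: 2 values at 4 and 6 at 72 total 440; raise one of the low values by 59 (still ≤ 71) to hit 499.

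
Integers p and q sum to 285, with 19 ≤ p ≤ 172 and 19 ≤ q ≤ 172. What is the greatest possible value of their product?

pq = p(285 − p) is maximized when p is as near 285/2 as the bounds allow.
Taking p = 142 and q = 143 (both in [19, 172]) gives pq = 20306.

20306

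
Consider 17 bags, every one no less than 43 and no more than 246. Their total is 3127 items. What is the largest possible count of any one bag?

246

Maximizing one value means minimizing the remaining 16.
The other 16 contribute at least 16 × 43 = 688, leaving at most 3127 − 688 = 2439.
But each bag is capped at 246, so the maximum is 246.
Achievable: one at 246 and the other 16 totalling 2881, which fits since 16 × 43 ≤ 2881 ≤ 16 × 246.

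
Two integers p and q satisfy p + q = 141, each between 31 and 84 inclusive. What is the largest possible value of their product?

For a fixed sum, the product pq is largest when p and q are as close as possible.
Taking p = 70 and q = 71 (both in [31, 84]) gives pq = 4970.

4970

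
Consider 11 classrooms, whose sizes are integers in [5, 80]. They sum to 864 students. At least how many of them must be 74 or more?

If only k of them are at least 74, the other 11 − k are at most 73, so the total is at most k·80 + (11 − k)·73.
This must reach 864, so k·80 + (11 − k)·73 ≥ 864, giving k ≥ 9.
Exactly 9 works: 9 values at 80 and 2 at 73 total 866; lower one of the high values by 2 (still ≥ 74) to hit 864.

9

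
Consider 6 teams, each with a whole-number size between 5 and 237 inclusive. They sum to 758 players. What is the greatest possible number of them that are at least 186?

4

If k of the values are ≥ 186, the total is ≥ 186k + 5(6 − k).
Setting 186k + 5(6 − k) ≤ 758 gives 181k ≤ 728, so k ≤ 4.
k = 4 is achieved by 4 values at 186 and 2 at 5, total 754; add 4 to one value (staying below 186) to reach 758.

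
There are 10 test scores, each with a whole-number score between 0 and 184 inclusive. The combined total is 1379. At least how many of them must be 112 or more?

Suppose at most 10 − j of them reach 112; then j values are ≤ 111 and the rest ≤ 184.
The total is then ≤ 111·j + 184·(10 − j) = 1840 − 73j. For this to be ≥ 1379 we need j ≤ 6, so at least 10 − 6 = 4 must reach 112.
Exactly 4 works: 4 values at 184 and 6 at 111 total 1402; lower one of the high values by 23 (still ≥ 112) to hit 1379.

4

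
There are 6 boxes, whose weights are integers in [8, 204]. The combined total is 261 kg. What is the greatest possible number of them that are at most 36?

5

Suppose k of them are at most 36. Those contribute at most 36 each and the rest at most 204 each.
So the total is at most 36k + 204(6 − k) = 1224 − 168k. This must still be ≥ 261, so k ≤ 5.
k = 5 is achieved by 5 values at 36 and 1 at 204, total 384; lower one of the 204's by 123 (still > 36) to reach 261.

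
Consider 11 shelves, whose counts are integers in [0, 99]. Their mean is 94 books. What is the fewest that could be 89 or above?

6

The total is 11 × 94 = 1034.
If only k of them are at least 89, the other 11 − k are at most 88, so the total is at most k·99 + (11 − k)·88.
This must reach 1034, so k·99 + (11 − k)·88 ≥ 1034, giving k ≥ 6.
Exactly 6 works: 6 values at 99 and 5 at 88 total 1034.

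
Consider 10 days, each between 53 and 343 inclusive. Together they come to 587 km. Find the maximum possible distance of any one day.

Maximizing one value means minimizing the remaining 9.
The other 9 contribute at least 9 × 53 = 477, leaving at most 587 − 477 = 110.
Since 110 ≤ 343, this is achievable: one at 110 and 9 at 53.

110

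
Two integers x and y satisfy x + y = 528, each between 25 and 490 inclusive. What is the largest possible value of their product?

69696

For a fixed sum, the product xy is largest when x and y are as close as possible.
Taking x = 264 and y = 264 (both in [25, 490]) gives xy = 69696.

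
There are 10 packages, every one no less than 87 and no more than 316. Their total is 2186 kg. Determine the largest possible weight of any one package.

316

To make one package as large as possible, make the other 9 as small as possible.
The other 9 contribute at least 9 × 87 = 783, leaving at most 2186 − 783 = 1403.
But each package is capped at 316, so the maximum is 316.
Achievable: one at 316 and the other 9 totalling 1870, which fits since 9 × 87 ≤ 1870 ≤ 9 × 316.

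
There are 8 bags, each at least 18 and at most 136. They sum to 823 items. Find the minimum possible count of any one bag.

18

To make one bag as small as possible, make the other 7 as large as possible.
The other 7 can take up 7 × 136 = 952 ≥ 823 − 18, so one bag can sit at its floor of 18.
Achievable: one at 18 and the other 7 totalling 805, which fits since 7 × 18 ≤ 805 ≤ 7 × 136.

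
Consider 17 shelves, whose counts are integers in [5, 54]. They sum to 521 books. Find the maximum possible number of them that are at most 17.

10

Suppose k of them are at most 17. Those contribute at most 17 each and the rest at most 54 each.
So the total is at most 17k + 54(17 − k) = 918 − 37k. This must still be ≥ 521, so k ≤ 10.
k = 10 is achieved by 10 values at 17 and 7 at 54, total 548; lower one of the 54's by 27 (still > 17) to reach 521.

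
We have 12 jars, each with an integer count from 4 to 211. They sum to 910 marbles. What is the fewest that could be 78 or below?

1

Each value above 78 is at least 79, contributing at least 79 − 4 = 75 above the floor 4.
The sum exceeds the floor total 48 by 862, so at most ⌊862/75⌋ = 11 exceed 78, and at least 1 are ≤ 78.
Exactly 1 works: 1 value at 4 and 11 at 79 total 873; raise one of the low values by 37 (still ≤ 78) to hit 910.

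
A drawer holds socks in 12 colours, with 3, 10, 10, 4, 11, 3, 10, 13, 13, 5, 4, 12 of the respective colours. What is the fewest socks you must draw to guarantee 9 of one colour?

76

In the worst case you take as many as possible of each colour without reaching 9: 3 + 8 + 8 + 4 + 8 + 3 + 8 + 8 + 8 + 5 + 4 + 8 = 75.
The next one must give 9 of some colour, so 75 + 1 = 76.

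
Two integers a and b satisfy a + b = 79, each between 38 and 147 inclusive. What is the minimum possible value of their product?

1558

ab = a(79 − a) is concave in a, so over [38, 41] it is minimized at an endpoint.
At the endpoint a = 38, b = 79 − 38 = 41, so ab = 38 × 41 = 1558.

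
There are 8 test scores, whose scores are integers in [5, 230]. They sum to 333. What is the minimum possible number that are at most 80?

5

Let j be the number exceeding 80. Then the total is ≥ 81·j + 5·(8 − j) = 40 + 76j.
So 76j ≤ 293 and j ≤ 3; hence at least 8 − 3 = 5 are ≤ 80.
Exactly 5 works: 5 values at 5 and 3 at 81 total 268; raise one of the low values by 65 (still ≤ 80) to hit 333.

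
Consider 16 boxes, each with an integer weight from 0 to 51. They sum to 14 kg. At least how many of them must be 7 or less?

15

Each value above 7 is at least 8, contributing at least 8 − 0 = 8 above the floor 0.
The sum exceeds the floor total 0 by 14, so at most ⌊14/8⌋ = 1 exceed 7, and at least 15 are ≤ 7.
Exactly 15 works: 15 values at 0 and 1 at 8 total 8; raise one of the low values by 6 (still ≤ 7) to hit 14.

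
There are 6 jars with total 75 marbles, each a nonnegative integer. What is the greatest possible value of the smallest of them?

12

If every one of the 6 were at least 13, the total would be at least 6 × 13 = 78 > 75.
Equality holds with 3 values of 12 and 3 values of 13.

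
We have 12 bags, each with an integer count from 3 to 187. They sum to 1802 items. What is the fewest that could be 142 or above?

3

Suppose at most 12 − j of them reach 142; then j values are ≤ 141 and the rest ≤ 187.
The total is then ≤ 141·j + 187·(12 − j) = 2244 − 46j. For this to be ≥ 1802 we need j ≤ 9, so at least 12 − 9 = 3 must reach 142.
Exactly 3 works: 3 values at 187 and 9 at 141 total 1830; lower one of the high values by 28 (still ≥ 142) to hit 1802.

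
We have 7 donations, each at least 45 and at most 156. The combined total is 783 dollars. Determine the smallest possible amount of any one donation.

Minimizing one value means maximizing the remaining 6.
The other 6 can take up 6 × 156 = 936 ≥ 783 − 45, so one donation can sit at its floor of 45.
Achievable: one at 45 and the other 6 totalling 738, which fits since 6 × 45 ≤ 738 ≤ 6 × 156.

45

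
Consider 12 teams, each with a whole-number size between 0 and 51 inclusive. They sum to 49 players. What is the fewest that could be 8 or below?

7

Each value above 8 is at least 9, contributing at least 9 − 0 = 9 above the floor 0.
The sum exceeds the floor total 0 by 49, so at most ⌊49/9⌋ = 5 exceed 8, and at least 7 are ≤ 8.
Exactly 7 works: 7 values at 0 and 5 at 9 total 45; raise one of the low values by 4 (still ≤ 8) to hit 49.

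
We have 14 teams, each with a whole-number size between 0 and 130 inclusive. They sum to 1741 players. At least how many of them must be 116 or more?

9

Each value short of 116 is at most 115, costing at least 130 − 115 = 15 against the maximum total of 1820.
We can afford to lose at most 1820 − 1741 = 79, so at most ⌊79/15⌋ = 5 fall short, and at least 9 are ≥ 116.
Exactly 9 works: 9 values at 130 and 5 at 115 total 1745; lower one of the high values by 4 (still ≥ 116) to hit 1741.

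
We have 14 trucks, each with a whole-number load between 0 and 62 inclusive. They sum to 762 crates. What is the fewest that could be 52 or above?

If only k of them are at least 52, the other 14 − k are at most 51, so the total is at most k·62 + (14 − k)·51.
This must reach 762, so k·62 + (14 − k)·51 ≥ 762, giving k ≥ 5.
Exactly 5 works: 5 values at 62 and 9 at 51 total 769; lower one of the high values by 7 (still ≥ 52) to hit 762.

5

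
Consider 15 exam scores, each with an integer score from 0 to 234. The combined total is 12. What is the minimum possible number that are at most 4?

13

Each value above 4 is at least 5, contributing at least 5 − 0 = 5 above the floor 0.
The sum exceeds the floor total 0 by 12, so at most ⌊12/5⌋ = 2 exceed 4, and at least 13 are ≤ 4.
Exactly 13 works: 13 values at 0 and 2 at 5 total 10; raise one of the low values by 2 (still ≤ 4) to hit 12.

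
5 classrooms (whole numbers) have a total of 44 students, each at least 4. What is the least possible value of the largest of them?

If every one of the 5 were at most 8, the total would be at most 5 × 8 = 40 < 44.
Taking 1 copy of 8 and 4 copies of 9 gives exactly 44, so 9 is attained.

9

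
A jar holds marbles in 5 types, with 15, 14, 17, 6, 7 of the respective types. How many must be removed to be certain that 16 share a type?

In the worst case you take as many as possible of each type without reaching 16: 15 + 14 + 15 + 6 + 7 = 57.
The next one must give 16 of some type, so 57 + 1 = 58.

58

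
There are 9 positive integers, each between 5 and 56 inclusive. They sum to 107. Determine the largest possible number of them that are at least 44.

Suppose k of them are at least 44. Those contribute at least 44 each and the other 9 − k at least 5 each.
So the total is at least 44k + 5(9 − k) = 45 + 39k. This must be ≤ 107, giving k ≤ 1.
k = 1 is achieved by 1 value at 44 and 8 at 5, total 84; add 23 to one value (staying below 44) to reach 107.

1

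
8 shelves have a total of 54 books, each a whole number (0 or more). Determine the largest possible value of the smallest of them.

If every one of the 8 were at least 7, the total would be at least 8 × 7 = 56 > 54.
Taking 2 copies of 6 and 6 copies of 7 gives exactly 54, so 6 is attained.

6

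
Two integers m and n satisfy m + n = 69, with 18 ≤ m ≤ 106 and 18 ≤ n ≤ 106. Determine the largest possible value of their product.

mn = m(69 − m) is maximized when m is as near 69/2 as the bounds allow.
Taking m = 34 and n = 35 (both in [18, 106]) gives mn = 1190.

1190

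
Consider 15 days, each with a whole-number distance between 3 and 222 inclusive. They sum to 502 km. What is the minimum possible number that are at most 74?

If only k of them are at most 74, the other 15 − k are at least 75, so the total is at least (15 − k)·75 + k·3.
This is ≤ 502, so (15 − k)·75 + 3k ≤ 502, which gives k ≥ 9.
Exactly 9 works: 9 values at 3 and 6 at 75 total 477; raise one of the low values by 25 (still ≤ 74) to hit 502.

9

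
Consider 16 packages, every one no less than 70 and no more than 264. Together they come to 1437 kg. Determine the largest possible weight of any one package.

264

To make one package as large as possible, make the other 15 as small as possible.
The other 15 contribute at least 15 × 70 = 1050, leaving at most 1437 − 1050 = 387.
But each package is capped at 264, so the maximum is 264.
Achievable: one at 264 and the other 15 totalling 1173, which fits since 15 × 70 ≤ 1173 ≤ 15 × 264.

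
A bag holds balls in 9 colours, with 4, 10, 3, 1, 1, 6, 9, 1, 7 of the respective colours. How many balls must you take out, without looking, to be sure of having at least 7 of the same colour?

In the worst case you take as many as possible of each colour without reaching 7: 4 + 6 + 3 + 1 + 1 + 6 + 6 + 1 + 6 = 34.
The next one must give 7 of some colour, so 34 + 1 = 35.

35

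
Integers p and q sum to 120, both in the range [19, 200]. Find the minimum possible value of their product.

For a fixed sum, pq is smallest when p and q are as far apart as possible.
At the endpoint p = 19, q = 120 − 19 = 101, so pq = 19 × 101 = 1919.

1919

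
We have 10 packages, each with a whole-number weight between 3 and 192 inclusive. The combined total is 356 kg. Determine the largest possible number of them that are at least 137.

2

Suppose k of them are at least 137. Those contribute at least 137 each and the other 10 − k at least 3 each.
So the total is at least 137k + 3(10 − k) = 30 + 134k. This must be ≤ 356, giving k ≤ 2.
k = 2 is achieved by 2 values at 137 and 8 at 3, total 298; add 58 to one value (staying below 137) to reach 356.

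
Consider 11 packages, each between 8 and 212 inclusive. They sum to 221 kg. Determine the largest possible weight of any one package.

141

Maximizing one value means minimizing the remaining 10.
The other 10 contribute at least 10 × 8 = 80, leaving at most 221 − 80 = 141.
Since 141 ≤ 212, this is achievable: one at 141 and 10 at 8.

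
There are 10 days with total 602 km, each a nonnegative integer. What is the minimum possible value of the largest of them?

Some value must be at least ⌈602/10⌉ = 61, since 10 × 60 = 600 < 602.
Equality holds with 2 values of 61 and 8 values of 60.

61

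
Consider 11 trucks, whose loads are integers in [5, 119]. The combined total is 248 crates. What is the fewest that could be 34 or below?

5

Each value above 34 is at least 35, contributing at least 35 − 5 = 30 above the floor 5.
The sum exceeds the floor total 55 by 193, so at most ⌊193/30⌋ = 6 exceed 34, and at least 5 are ≤ 34.
Exactly 5 works: 5 values at 5 and 6 at 35 total 235; raise one of the low values by 13 (still ≤ 34) to hit 248.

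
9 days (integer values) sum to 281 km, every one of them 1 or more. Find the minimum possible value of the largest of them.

32

Some value must be at least ⌈281/9⌉ = 32, since 9 × 31 = 279 < 281.
Taking 7 copies of 31 and 2 copies of 32 gives exactly 281, so 32 is attained.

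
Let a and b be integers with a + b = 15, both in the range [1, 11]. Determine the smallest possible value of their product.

44

ab = a(15 − a) is concave in a, so over [4, 11] it is minimized at an endpoint.
At the endpoint a = 4, b = 15 − 4 = 11, so ab = 4 × 11 = 44.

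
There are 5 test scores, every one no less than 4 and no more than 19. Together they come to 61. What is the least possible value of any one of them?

Minimizing one value means maximizing the remaining 4.
The other 4 can take up 4 × 19 = 76 ≥ 61 − 4, so one score can sit at its floor of 4.
Achievable: one at 4 and the other 4 totalling 57, which fits since 4 × 4 ≤ 57 ≤ 4 × 19.

4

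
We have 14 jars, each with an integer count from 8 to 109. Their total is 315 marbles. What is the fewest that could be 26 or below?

4

If only k of them are at most 26, the other 14 − k are at least 27, so the total is at least (14 − k)·27 + k·8.
This is ≤ 315, so (14 − k)·27 + 8k ≤ 315, which gives k ≥ 4.
Exactly 4 works: 4 values at 8 and 10 at 27 total 302; raise one of the low values by 13 (still ≤ 26) to hit 315.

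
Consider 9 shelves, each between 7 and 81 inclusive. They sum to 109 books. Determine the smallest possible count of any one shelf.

7

To make one shelf as small as possible, make the other 8 as large as possible.
The other 8 can take up 8 × 81 = 648 ≥ 109 − 7, so one shelf can sit at its floor of 7.
Achievable: one at 7 and the other 8 totalling 102, which fits since 8 × 7 ≤ 102 ≤ 8 × 81.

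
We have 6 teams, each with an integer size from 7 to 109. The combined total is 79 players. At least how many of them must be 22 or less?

4

Let j be the number exceeding 22. Then the total is ≥ 23·j + 7·(6 − j) = 42 + 16j.
So 16j ≤ 37 and j ≤ 2; hence at least 6 − 2 = 4 are ≤ 22.
Exactly 4 works: 4 values at 7 and 2 at 23 total 74; raise one of the low values by 5 (still ≤ 22) to hit 79.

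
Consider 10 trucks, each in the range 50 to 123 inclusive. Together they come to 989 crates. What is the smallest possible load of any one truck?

50

Minimizing one value means maximizing the remaining 9.
The other 9 can take up 9 × 123 = 1107 ≥ 989 − 50, so one truck can sit at its floor of 50.
Achievable: one at 50 and the other 9 totalling 939, which fits since 9 × 50 ≤ 939 ≤ 9 × 123.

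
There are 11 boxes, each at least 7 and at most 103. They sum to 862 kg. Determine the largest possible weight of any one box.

103

To make one box as large as possible, make the other 10 as small as possible.
The other 10 contribute at least 10 × 7 = 70, leaving at most 862 − 70 = 792.
But each box is capped at 103, so the maximum is 103.
Achievable: one at 103 and the other 10 totalling 759, which fits since 10 × 7 ≤ 759 ≤ 10 × 103.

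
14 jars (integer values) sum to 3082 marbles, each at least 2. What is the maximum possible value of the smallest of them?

The average is 3082/14 < 221, so some value is ≤ 220.
Achievable: 12 of them at 220 and 2 at 221 total 3082.

220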